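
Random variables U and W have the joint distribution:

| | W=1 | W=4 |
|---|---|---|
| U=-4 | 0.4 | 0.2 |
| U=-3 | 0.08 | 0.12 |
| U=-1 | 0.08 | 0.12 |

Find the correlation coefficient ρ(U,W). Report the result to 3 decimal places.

E[U] = -3.2,  E[W] = 2.32
E[UW] = -7.04
Cov(U,W) = E[UW] − E[U]E[W] = -7.04 − (-3.2)(2.32) = 0.384
Var(U) = 1.36,  Var(W) = 2.2176
ρ = 0.384 / √(1.36·2.2176) ≈ 0.221

0.221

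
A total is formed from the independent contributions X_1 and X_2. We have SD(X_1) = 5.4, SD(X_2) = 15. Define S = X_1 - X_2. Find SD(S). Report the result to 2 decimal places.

V(X_1) = 29.16, V(X_2) = 225
By independence, V(S) = (1)²V(X_1) + (-1)²V(X_2)
= (1)²·29.16 + (-1)²·225 = 254.16
SD(S) = √254.16 ≈ 15.94

15.94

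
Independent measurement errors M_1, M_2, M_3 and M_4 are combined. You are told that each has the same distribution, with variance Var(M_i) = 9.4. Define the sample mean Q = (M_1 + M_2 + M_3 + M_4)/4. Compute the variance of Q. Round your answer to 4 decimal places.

2.3500

By independence, Var(Q) = (0.25)²Var(M_1) + (0.25)²Var(M_2) + (0.25)²Var(M_3) + (0.25)²Var(M_4)
= (0.25)²·9.4 + (0.25)²·9.4 + (0.25)²·9.4 + (0.25)²·9.4 = 2.35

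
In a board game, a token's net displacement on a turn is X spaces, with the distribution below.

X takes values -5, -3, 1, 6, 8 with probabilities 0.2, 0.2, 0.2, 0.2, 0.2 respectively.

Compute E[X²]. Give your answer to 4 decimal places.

E[X²] = (-5)²(0.2) + (-3)²(0.2) + (1)²(0.2) + (6)²(0.2) + (8)²(0.2) = 27

27.0000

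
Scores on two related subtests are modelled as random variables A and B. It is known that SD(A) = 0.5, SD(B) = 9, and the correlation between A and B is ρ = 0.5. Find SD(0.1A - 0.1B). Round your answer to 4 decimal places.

0.8761

Var(A) = (0.5)² = 0.25;  Var(B) = (9)² = 81
Cov(A,B) = ρ·SD(A)·SD(B) = 0.5·0.5·9 = 2.25
Var(0.1A - 0.1B) = (0.1)²·Var(A) + (-0.1)²·Var(B) + 2·(0.1)·(-0.1)·Cov(A,B)
= 0.01·0.25 + 0.01·81 + -0.02·2.25 = 0.7675
SD(0.1A - 0.1B) = √0.7675 ≈ 0.8761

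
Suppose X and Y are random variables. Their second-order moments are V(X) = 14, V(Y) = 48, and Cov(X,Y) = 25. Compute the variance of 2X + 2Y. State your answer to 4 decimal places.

V(2X + 2Y) = (2)²·V(X) + (2)²·V(Y) + 2·(2)·(2)·Cov(X,Y)
= 4·14 + 4·48 + 8·25 = 448

448.0000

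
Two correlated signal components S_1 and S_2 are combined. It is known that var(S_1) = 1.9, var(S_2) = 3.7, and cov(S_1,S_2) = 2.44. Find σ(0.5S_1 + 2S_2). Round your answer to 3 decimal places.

4.489

var(0.5S_1 + 2S_2) = (0.5)²·var(S_1) + (2)²·var(S_2) + 2·(0.5)·(2)·cov(S_1,S_2)
= 0.25·1.9 + 4·3.7 + 2·2.44 = 20.155
σ(0.5S_1 + 2S_2) = √20.155 ≈ 4.489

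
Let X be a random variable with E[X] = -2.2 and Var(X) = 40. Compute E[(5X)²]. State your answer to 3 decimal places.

1121.000

E[5X] = 5·-2.2 = -11
Var(5X) = (5)²·40 = 1000
E[(5X)²] = Var((5X)) + (E[(5X)])² = 1000 + (-11)² = 1121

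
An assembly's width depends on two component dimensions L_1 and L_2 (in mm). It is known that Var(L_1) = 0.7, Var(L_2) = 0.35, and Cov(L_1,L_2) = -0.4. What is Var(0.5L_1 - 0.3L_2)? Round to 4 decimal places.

Var(0.5L_1 - 0.3L_2) = (0.5)²·Var(L_1) + (-0.3)²·Var(L_2) + 2·(0.5)·(-0.3)·Cov(L_1,L_2)
= 0.25·0.7 + 0.09·0.35 + -0.3·-0.4 = 0.3265

0.3265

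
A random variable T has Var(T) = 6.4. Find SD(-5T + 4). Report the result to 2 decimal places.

12.65

Var(-5T + 4) = (-5)²·6.4 = 160
SD(-5T + 4) = √160 ≈ 12.65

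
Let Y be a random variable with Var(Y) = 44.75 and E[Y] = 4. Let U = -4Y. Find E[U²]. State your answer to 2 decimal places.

972.00

E[-4Y] = -4·4 = -16
Var(-4Y) = (-4)²·44.75 = 716
E[U²] = Var(U) + (E[U])² = 716 + (-16)² = 972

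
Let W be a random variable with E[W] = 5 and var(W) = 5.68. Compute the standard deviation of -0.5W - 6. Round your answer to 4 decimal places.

1.1916

var(-0.5W - 6) = (-0.5)²·5.68 = 1.42
SD(-0.5W - 6) = √1.42 ≈ 1.1916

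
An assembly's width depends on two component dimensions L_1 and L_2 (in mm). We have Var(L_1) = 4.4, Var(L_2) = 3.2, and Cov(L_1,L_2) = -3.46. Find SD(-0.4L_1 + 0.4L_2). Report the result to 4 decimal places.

Var(-0.4L_1 + 0.4L_2) = (-0.4)²·Var(L_1) + (0.4)²·Var(L_2) + 2·(-0.4)·(0.4)·Cov(L_1,L_2)
= 0.16·4.4 + 0.16·3.2 + -0.32·-3.46 = 2.3232
SD(-0.4L_1 + 0.4L_2) = √2.3232 ≈ 1.5242

1.5242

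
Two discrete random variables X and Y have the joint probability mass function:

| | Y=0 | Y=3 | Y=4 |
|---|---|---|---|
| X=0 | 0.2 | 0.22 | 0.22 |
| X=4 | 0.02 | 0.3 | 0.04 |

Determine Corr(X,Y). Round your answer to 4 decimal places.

0.1791

E[X] = 1.44,  E[Y] = 2.6
E[XY] = 4.24
Cov(X,Y) = E[XY] − E[X]E[Y] = 4.24 − (1.44)(2.6) = 0.496
Var(X) = 3.6864,  Var(Y) = 2.08
ρ = 0.496 / √(3.6864·2.08) ≈ 0.1791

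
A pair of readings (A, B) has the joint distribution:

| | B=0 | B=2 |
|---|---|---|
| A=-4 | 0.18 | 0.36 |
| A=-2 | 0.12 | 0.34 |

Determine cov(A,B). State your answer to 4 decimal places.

0.0720

E[A] = -3.08,  E[B] = 1.4
E[AB] = -4.24
cov(A,B) = E[AB] − E[A]E[B] = -4.24 − (-3.08)(1.4) = 0.072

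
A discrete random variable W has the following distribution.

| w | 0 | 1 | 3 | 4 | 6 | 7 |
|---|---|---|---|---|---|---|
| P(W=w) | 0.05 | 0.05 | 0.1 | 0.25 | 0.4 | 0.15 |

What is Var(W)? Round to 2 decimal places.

E[W] = (0)(0.05) + (1)(0.05) + (3)(0.1) + (4)(0.25) + (6)(0.4) + (7)(0.15) = 4.8
E[W²] = (0)²(0.05) + (1)²(0.05) + (3)²(0.1) + (4)²(0.25) + (6)²(0.4) + (7)²(0.15) = 26.7
Var(W) = E[W²] − (E[W])² = 26.7 − (4.8)² = 3.66

3.66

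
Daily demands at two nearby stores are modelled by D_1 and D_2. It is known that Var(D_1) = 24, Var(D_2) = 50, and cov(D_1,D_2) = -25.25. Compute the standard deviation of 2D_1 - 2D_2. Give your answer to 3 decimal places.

22.316

Var(2D_1 - 2D_2) = (2)²·Var(D_1) + (-2)²·Var(D_2) + 2·(2)·(-2)·cov(D_1,D_2)
= 4·24 + 4·50 + -8·-25.25 = 498
sd(2D_1 - 2D_2) = √498 ≈ 22.316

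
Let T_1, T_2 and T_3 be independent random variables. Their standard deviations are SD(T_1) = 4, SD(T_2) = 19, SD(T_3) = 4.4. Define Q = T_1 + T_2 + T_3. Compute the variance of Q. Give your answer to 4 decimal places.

Var(T_1) = 16, Var(T_2) = 361, Var(T_3) = 19.36
By independence, Var(Q) = (1)²Var(T_1) + (1)²Var(T_2) + (1)²Var(T_3)
= (1)²·16 + (1)²·361 + (1)²·19.36 = 396.36

396.3600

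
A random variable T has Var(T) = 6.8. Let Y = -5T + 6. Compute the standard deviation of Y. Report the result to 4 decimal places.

13.0384

Var(-5T + 6) = (-5)²·6.8 = 170
SD(Y) = √170 ≈ 13.0384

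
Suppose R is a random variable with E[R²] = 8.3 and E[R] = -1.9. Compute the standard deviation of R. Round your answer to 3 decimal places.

Var(R) = 8.3 − (-1.9)² = 4.69
SD(R) = √4.69 ≈ 2.166

2.166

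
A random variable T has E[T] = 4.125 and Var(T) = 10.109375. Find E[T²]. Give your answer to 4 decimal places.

27.1250

E[T²] = Var(T) + (E[T])² = 10.109375 + (4.125)² = 27.125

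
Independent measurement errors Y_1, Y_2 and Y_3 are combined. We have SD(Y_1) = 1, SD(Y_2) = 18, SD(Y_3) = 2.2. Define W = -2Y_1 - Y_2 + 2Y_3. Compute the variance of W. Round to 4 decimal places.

Var(Y_1) = 1, Var(Y_2) = 324, Var(Y_3) = 4.84
By independence, Var(W) = (-2)²Var(Y_1) + (-1)²Var(Y_2) + (2)²Var(Y_3)
= (-2)²·1 + (-1)²·324 + (2)²·4.84 = 347.36

347.3600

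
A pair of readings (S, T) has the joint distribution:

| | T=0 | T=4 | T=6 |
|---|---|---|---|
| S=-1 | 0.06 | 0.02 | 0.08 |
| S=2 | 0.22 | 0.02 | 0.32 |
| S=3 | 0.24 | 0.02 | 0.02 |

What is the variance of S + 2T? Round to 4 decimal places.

31.8176

E[S] = 1.8,  E[T] = 2.76,  E[ST] = 4.04
Var(S) = 4.92 − (1.8)² = 1.68;  Var(T) = 16.08 − (2.76)² = 8.4624
cov(S,T) = 4.04 − (1.8)(2.76) = -0.928
Var(S + 2T) = (1)²·1.68 + (2)²·8.4624 + 2·(1)·(2)·-0.928 = 31.8176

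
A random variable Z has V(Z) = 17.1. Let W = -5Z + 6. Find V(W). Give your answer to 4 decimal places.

427.5000

V(-5Z + 6) = (-5)²·V(Z) = 25·17.1 = 427.5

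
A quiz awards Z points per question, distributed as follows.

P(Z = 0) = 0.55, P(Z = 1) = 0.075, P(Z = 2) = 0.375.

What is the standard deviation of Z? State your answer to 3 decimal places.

0.946

E[Z] = (0)(0.55) + (1)(0.075) + (2)(0.375) = 0.825
E[Z²] = (0)²(0.55) + (1)²(0.075) + (2)²(0.375) = 1.575
Var(Z) = E[Z²] − (E[Z])² = 1.575 − (0.825)² = 0.894375
σ(Z) = √0.894375 ≈ 0.946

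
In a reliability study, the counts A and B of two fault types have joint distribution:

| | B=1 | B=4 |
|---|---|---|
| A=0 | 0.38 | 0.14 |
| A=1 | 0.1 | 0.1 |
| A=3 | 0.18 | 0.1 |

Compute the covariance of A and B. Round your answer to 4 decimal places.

0.1392

E[A] = 1.04,  E[B] = 2.02
E[AB] = 2.24
Cov(A,B) = E[AB] − E[A]E[B] = 2.24 − (1.04)(2.02) = 0.1392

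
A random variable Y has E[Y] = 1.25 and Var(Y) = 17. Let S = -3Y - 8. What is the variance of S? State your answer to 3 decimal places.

153.000

Var(-3Y - 8) = (-3)²·Var(Y) = 9·17 = 153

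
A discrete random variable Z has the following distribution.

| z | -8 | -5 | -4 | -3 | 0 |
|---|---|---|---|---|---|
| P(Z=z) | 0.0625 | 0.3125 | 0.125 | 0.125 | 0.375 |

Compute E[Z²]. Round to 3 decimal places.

14.938

E[Z²] = (-8)²(0.0625) + (-5)²(0.3125) + (-4)²(0.125) + (-3)²(0.125) + (0)²(0.375) = 14.9375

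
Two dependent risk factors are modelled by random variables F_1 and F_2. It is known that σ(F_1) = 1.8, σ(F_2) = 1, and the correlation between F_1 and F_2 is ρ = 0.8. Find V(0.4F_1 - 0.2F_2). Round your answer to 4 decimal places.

V(F_1) = (1.8)² = 3.24;  V(F_2) = (1)² = 1
Cov(F_1,F_2) = ρ·σ(F_1)·σ(F_2) = 0.8·1.8·1 = 1.44
V(0.4F_1 - 0.2F_2) = (0.4)²·V(F_1) + (-0.2)²·V(F_2) + 2·(0.4)·(-0.2)·Cov(F_1,F_2)
= 0.16·3.24 + 0.04·1 + -0.16·1.44 = 0.328

0.3280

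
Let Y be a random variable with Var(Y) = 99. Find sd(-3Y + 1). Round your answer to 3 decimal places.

29.850

Var(-3Y + 1) = (-3)²·99 = 891
sd(-3Y + 1) = √891 ≈ 29.850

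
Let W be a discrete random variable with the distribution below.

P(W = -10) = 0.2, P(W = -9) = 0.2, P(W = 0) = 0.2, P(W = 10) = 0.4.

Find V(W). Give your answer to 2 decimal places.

76.16

E[W] = (-10)(0.2) + (-9)(0.2) + (0)(0.2) + (10)(0.4) = 0.2
E[W²] = (-10)²(0.2) + (-9)²(0.2) + (0)²(0.2) + (10)²(0.4) = 76.2
V(W) = E[W²] − (E[W])² = 76.2 − (0.2)² = 76.16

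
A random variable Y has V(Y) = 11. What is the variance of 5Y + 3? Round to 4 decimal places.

V(5Y + 3) = (5)²·V(Y) = 25·11 = 275

275.0000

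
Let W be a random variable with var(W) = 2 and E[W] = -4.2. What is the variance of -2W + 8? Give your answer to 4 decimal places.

8.0000

var(-2W + 8) = (-2)²·var(W) = 4·2 = 8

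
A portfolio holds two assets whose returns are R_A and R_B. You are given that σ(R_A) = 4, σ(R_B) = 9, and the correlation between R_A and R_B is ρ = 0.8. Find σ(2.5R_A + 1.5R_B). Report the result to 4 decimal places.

Var(R_A) = (4)² = 16;  Var(R_B) = (9)² = 81
Cov(R_A,R_B) = ρ·σ(R_A)·σ(R_B) = 0.8·4·9 = 28.8
Var(2.5R_A + 1.5R_B) = (2.5)²·Var(R_A) + (1.5)²·Var(R_B) + 2·(2.5)·(1.5)·Cov(R_A,R_B)
= 6.25·16 + 2.25·81 + 7.5·28.8 = 498.25
σ(2.5R_A + 1.5R_B) = √498.25 ≈ 22.3215

22.3215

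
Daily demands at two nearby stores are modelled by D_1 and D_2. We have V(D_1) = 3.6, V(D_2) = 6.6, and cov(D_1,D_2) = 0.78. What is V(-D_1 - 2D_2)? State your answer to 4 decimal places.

V(-D_1 - 2D_2) = (-1)²·V(D_1) + (-2)²·V(D_2) + 2·(-1)·(-2)·cov(D_1,D_2)
= 1·3.6 + 4·6.6 + 4·0.78 = 33.12

33.1200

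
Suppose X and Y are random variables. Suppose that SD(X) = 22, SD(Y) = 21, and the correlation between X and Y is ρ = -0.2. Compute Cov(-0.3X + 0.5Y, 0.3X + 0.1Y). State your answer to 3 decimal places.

Var(X) = (22)² = 484;  Var(Y) = (21)² = 441
Cov(X,Y) = ρ·SD(X)·SD(Y) = -0.2·22·21 = -92.4
Cov(-0.3X + 0.5Y, 0.3X + 0.1Y) = (-0.3)(0.3)Var(X) + (0.5)(0.1)Var(Y) + [(-0.3)(0.1) + (0.5)(0.3)]Cov(X,Y)
= -0.09·484 + 0.05·441 + 0.12·-92.4 = -32.598

-32.598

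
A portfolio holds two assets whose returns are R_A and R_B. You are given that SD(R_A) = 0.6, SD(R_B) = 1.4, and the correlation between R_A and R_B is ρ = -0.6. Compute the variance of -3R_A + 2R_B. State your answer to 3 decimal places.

17.128

Var(R_A) = (0.6)² = 0.36;  Var(R_B) = (1.4)² = 1.96
Cov(R_A,R_B) = ρ·SD(R_A)·SD(R_B) = -0.6·0.6·1.4 = -0.504
Var(-3R_A + 2R_B) = (-3)²·Var(R_A) + (2)²·Var(R_B) + 2·(-3)·(2)·Cov(R_A,R_B)
= 9·0.36 + 4·1.96 + -12·-0.504 = 17.128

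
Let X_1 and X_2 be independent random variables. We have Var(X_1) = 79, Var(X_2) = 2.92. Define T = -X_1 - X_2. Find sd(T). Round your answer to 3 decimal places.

9.051

By independence, Var(T) = (-1)²Var(X_1) + (-1)²Var(X_2)
= (-1)²·79 + (-1)²·2.92 = 81.92
sd(T) = √81.92 ≈ 9.051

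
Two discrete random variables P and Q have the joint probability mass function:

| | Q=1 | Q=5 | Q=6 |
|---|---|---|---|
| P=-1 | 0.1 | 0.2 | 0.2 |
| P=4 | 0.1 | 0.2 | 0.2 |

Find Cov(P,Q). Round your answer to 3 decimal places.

E[P] = 1.5,  E[Q] = 4.6
E[PQ] = 6.9
Cov(P,Q) = E[PQ] − E[P]E[Q] = 6.9 − (1.5)(4.6) = 0

0.000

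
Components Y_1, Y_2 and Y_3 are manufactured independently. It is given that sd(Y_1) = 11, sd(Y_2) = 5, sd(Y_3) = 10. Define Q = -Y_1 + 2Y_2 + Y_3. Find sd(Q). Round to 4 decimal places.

Var(Y_1) = 121, Var(Y_2) = 25, Var(Y_3) = 100
By independence, Var(Q) = (-1)²Var(Y_1) + (2)²Var(Y_2) + (1)²Var(Y_3)
= (-1)²·121 + (2)²·25 + (1)²·100 = 321
sd(Q) = √321 ≈ 17.9165

17.9165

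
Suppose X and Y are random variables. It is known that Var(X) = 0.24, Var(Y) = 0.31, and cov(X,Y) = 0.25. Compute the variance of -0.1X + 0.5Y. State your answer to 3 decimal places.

0.055

Var(-0.1X + 0.5Y) = (-0.1)²·Var(X) + (0.5)²·Var(Y) + 2·(-0.1)·(0.5)·cov(X,Y)
= 0.01·0.24 + 0.25·0.31 + -0.1·0.25 = 0.0549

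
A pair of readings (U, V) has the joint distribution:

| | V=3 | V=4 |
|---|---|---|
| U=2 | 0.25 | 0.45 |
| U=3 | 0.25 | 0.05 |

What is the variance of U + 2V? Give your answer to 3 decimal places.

E[U] = 2.3,  E[V] = 3.5,  E[UV] = 7.95
Var(U) = 5.5 − (2.3)² = 0.21;  Var(V) = 12.5 − (3.5)² = 0.25
Cov(U,V) = 7.95 − (2.3)(3.5) = -0.1
Var(U + 2V) = (1)²·0.21 + (2)²·0.25 + 2·(1)·(2)·-0.1 = 0.81

0.810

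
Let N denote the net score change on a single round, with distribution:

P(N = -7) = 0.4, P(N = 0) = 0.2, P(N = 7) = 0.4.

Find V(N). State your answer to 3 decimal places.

39.200

E[N] = (-7)(0.4) + (0)(0.2) + (7)(0.4) = 0
E[N²] = (-7)²(0.4) + (0)²(0.2) + (7)²(0.4) = 39.2
V(N) = E[N²] − (E[N])² = 39.2 − (0)² = 39.2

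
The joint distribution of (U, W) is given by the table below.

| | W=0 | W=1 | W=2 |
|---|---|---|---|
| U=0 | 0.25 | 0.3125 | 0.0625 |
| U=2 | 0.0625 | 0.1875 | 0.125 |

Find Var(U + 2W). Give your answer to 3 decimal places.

3.750

E[U] = 0.75,  E[W] = 0.875,  E[UW] = 0.875
Var(U) = 1.5 − (0.75)² = 0.9375;  Var(W) = 1.25 − (0.875)² = 0.484375
Cov(U,W) = 0.875 − (0.75)(0.875) = 0.21875
Var(U + 2W) = (1)²·0.9375 + (2)²·0.484375 + 2·(1)·(2)·0.21875 = 3.75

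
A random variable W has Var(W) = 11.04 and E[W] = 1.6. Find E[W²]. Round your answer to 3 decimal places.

E[W²] = Var(W) + (E[W])² = 11.04 + (1.6)² = 13.6

13.600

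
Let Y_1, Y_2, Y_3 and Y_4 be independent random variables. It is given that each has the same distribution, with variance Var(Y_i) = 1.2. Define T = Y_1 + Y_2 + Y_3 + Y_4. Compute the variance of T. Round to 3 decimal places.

By independence, Var(T) = (1)²Var(Y_1) + (1)²Var(Y_2) + (1)²Var(Y_3) + (1)²Var(Y_4)
= (1)²·1.2 + (1)²·1.2 + (1)²·1.2 + (1)²·1.2 = 4.8

4.800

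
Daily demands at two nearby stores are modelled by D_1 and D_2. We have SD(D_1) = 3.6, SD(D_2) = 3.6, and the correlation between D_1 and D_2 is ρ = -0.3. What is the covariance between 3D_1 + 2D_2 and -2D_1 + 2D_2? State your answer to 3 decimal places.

V(D_1) = (3.6)² = 12.96;  V(D_2) = (3.6)² = 12.96
Cov(D_1,D_2) = ρ·SD(D_1)·SD(D_2) = -0.3·3.6·3.6 = -3.888
Cov(3D_1 + 2D_2, -2D_1 + 2D_2) = (3)(-2)V(D_1) + (2)(2)V(D_2) + [(3)(2) + (2)(-2)]Cov(D_1,D_2)
= -6·12.96 + 4·12.96 + 2·-3.888 = -33.696

-33.696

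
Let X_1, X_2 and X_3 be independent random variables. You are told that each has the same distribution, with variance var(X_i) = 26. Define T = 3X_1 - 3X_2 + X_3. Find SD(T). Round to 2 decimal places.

22.23

By independence, var(T) = (3)²var(X_1) + (-3)²var(X_2) + (1)²var(X_3)
= (3)²·26 + (-3)²·26 + (1)²·26 = 494
SD(T) = √494 ≈ 22.23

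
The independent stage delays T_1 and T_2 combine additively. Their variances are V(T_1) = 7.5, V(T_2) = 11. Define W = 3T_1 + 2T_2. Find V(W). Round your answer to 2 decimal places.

111.50

By independence, V(W) = (3)²V(T_1) + (2)²V(T_2)
= (3)²·7.5 + (2)²·11 = 111.5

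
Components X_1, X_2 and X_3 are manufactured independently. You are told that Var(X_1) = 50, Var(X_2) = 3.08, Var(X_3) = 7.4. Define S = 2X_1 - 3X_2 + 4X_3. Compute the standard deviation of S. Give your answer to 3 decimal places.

18.604

By independence, Var(S) = (2)²Var(X_1) + (-3)²Var(X_2) + (4)²Var(X_3)
= (2)²·50 + (-3)²·3.08 + (4)²·7.4 = 346.12
SD(S) = √346.12 ≈ 18.604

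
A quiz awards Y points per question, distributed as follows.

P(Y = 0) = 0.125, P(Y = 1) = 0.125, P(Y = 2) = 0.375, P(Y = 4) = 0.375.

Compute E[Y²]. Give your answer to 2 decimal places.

7.63

E[Y²] = (0)²(0.125) + (1)²(0.125) + (2)²(0.375) + (4)²(0.375) = 7.625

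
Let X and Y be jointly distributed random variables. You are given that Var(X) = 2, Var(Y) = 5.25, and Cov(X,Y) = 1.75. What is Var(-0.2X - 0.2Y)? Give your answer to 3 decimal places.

Var(-0.2X - 0.2Y) = (-0.2)²·Var(X) + (-0.2)²·Var(Y) + 2·(-0.2)·(-0.2)·Cov(X,Y)
= 0.04·2 + 0.04·5.25 + 0.08·1.75 = 0.43

0.430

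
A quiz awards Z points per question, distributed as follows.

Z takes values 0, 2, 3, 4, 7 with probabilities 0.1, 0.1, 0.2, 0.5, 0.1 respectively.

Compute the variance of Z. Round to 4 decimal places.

2.8500

E[Z] = (0)(0.1) + (2)(0.1) + (3)(0.2) + (4)(0.5) + (7)(0.1) = 3.5
E[Z²] = (0)²(0.1) + (2)²(0.1) + (3)²(0.2) + (4)²(0.5) + (7)²(0.1) = 15.1
Var(Z) = E[Z²] − (E[Z])² = 15.1 − (3.5)² = 2.85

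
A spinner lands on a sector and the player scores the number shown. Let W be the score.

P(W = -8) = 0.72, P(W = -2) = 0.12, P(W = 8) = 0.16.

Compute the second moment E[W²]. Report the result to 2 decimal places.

E[W²] = (-8)²(0.72) + (-2)²(0.12) + (8)²(0.16) = 56.8

56.80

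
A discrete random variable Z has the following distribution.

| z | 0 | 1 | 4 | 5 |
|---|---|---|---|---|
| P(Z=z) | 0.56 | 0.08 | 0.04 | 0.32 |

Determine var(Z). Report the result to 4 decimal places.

E[Z] = (0)(0.56) + (1)(0.08) + (4)(0.04) + (5)(0.32) = 1.84
E[Z²] = (0)²(0.56) + (1)²(0.08) + (4)²(0.04) + (5)²(0.32) = 8.72
var(Z) = E[Z²] − (E[Z])² = 8.72 − (1.84)² = 5.3344

5.3344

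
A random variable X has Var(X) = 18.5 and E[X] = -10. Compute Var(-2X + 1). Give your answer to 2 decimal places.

74.00

Var(-2X + 1) = (-2)²·Var(X) = 4·18.5 = 74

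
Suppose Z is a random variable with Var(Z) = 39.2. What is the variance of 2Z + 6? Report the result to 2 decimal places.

Var(2Z + 6) = (2)²·Var(Z) = 4·39.2 = 156.8

156.80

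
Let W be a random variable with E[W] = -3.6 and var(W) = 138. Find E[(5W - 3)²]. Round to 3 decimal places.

3891.000

E[5W - 3] = 5·-3.6 − 3 = -21
var(5W - 3) = (5)²·138 = 3450
E[(5W - 3)²] = var((5W - 3)) + (E[(5W - 3)])² = 3450 + (-21)² = 3891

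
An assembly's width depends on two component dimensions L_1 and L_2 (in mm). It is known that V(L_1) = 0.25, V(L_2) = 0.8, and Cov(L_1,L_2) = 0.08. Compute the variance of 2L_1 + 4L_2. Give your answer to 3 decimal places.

V(2L_1 + 4L_2) = (2)²·V(L_1) + (4)²·V(L_2) + 2·(2)·(4)·Cov(L_1,L_2)
= 4·0.25 + 16·0.8 + 16·0.08 = 15.08

15.080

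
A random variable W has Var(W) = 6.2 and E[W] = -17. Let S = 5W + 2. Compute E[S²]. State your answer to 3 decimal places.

E[5W + 2] = 5·-17 + 2 = -83
Var(5W + 2) = (5)²·6.2 = 155
E[S²] = Var(S) + (E[S])² = 155 + (-83)² = 7044

7044.000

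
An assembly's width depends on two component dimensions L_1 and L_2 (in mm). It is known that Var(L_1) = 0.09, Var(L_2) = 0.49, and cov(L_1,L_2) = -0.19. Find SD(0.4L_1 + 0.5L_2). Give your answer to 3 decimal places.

0.247

Var(0.4L_1 + 0.5L_2) = (0.4)²·Var(L_1) + (0.5)²·Var(L_2) + 2·(0.4)·(0.5)·cov(L_1,L_2)
= 0.16·0.09 + 0.25·0.49 + 0.4·-0.19 = 0.0609
SD(0.4L_1 + 0.5L_2) = √0.0609 ≈ 0.247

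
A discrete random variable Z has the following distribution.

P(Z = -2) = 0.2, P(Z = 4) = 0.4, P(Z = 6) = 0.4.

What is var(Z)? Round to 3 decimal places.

E[Z] = (-2)(0.2) + (4)(0.4) + (6)(0.4) = 3.6
E[Z²] = (-2)²(0.2) + (4)²(0.4) + (6)²(0.4) = 21.6
var(Z) = E[Z²] − (E[Z])² = 21.6 − (3.6)² = 8.64

8.640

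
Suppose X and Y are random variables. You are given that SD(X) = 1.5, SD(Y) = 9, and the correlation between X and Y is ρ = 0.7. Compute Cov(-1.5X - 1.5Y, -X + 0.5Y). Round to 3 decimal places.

-50.288

var(X) = (1.5)² = 2.25;  var(Y) = (9)² = 81
Cov(X,Y) = ρ·SD(X)·SD(Y) = 0.7·1.5·9 = 9.45
Cov(-1.5X - 1.5Y, -X + 0.5Y) = (-1.5)(-1)var(X) + (-1.5)(0.5)var(Y) + [(-1.5)(0.5) + (-1.5)(-1)]Cov(X,Y)
= 1.5·2.25 + -0.75·81 + 0.75·9.45 = -50.2875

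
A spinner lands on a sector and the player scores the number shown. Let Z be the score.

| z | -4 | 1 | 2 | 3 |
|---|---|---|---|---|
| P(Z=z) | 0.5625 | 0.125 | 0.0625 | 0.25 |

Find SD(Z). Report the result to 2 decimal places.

3.17

E[Z] = (-4)(0.5625) + (1)(0.125) + (2)(0.0625) + (3)(0.25) = -1.25
E[Z²] = (-4)²(0.5625) + (1)²(0.125) + (2)²(0.0625) + (3)²(0.25) = 11.625
Var(Z) = E[Z²] − (E[Z])² = 11.625 − (-1.25)² = 10.0625
SD(Z) = √10.0625 ≈ 3.17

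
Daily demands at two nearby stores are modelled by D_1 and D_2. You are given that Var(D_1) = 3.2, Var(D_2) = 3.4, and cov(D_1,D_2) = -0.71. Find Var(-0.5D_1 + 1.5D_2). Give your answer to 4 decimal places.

9.5150

Var(-0.5D_1 + 1.5D_2) = (-0.5)²·Var(D_1) + (1.5)²·Var(D_2) + 2·(-0.5)·(1.5)·cov(D_1,D_2)
= 0.25·3.2 + 2.25·3.4 + -1.5·-0.71 = 9.515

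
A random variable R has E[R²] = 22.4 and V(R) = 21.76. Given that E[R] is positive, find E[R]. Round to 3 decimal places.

(E[R])² = E[R²] − V(R) = 22.4 − 21.76 = 0.64
E[R] = √0.64 = 0.8

0.800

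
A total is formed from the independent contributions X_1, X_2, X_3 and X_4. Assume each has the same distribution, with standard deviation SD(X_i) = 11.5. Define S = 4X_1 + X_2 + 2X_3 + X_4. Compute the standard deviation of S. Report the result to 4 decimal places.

V(X_i) = (11.5)² = 132.25
By independence, V(S) = (4)²V(X_1) + (1)²V(X_2) + (2)²V(X_3) + (1)²V(X_4)
= (4)²·132.25 + (1)²·132.25 + (2)²·132.25 + (1)²·132.25 = 2909.5
SD(S) = √2909.5 ≈ 53.9398

53.9398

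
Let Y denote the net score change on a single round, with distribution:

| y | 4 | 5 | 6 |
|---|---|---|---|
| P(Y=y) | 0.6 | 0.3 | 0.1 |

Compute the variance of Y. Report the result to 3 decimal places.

E[Y] = (4)(0.6) + (5)(0.3) + (6)(0.1) = 4.5
E[Y²] = (4)²(0.6) + (5)²(0.3) + (6)²(0.1) = 20.7
V(Y) = E[Y²] − (E[Y])² = 20.7 − (4.5)² = 0.45

0.450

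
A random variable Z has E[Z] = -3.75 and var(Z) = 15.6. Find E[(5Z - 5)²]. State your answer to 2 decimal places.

E[5Z - 5] = 5·-3.75 − 5 = -23.75
var(5Z - 5) = (5)²·15.6 = 390
E[(5Z - 5)²] = var((5Z - 5)) + (E[(5Z - 5)])² = 390 + (-23.75)² = 954.0625

954.06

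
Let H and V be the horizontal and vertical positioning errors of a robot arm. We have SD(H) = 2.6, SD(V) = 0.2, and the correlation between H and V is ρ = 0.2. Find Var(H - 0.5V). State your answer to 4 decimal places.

6.6660

Var(H) = (2.6)² = 6.76;  Var(V) = (0.2)² = 0.04
Cov(H,V) = ρ·SD(H)·SD(V) = 0.2·2.6·0.2 = 0.104
Var(H - 0.5V) = (1)²·Var(H) + (-0.5)²·Var(V) + 2·(1)·(-0.5)·Cov(H,V)
= 1·6.76 + 0.25·0.04 + -1·0.104 = 6.666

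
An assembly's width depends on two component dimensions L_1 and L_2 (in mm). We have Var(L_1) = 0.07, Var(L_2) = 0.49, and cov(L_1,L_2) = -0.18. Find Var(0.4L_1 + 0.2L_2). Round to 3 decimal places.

Var(0.4L_1 + 0.2L_2) = (0.4)²·Var(L_1) + (0.2)²·Var(L_2) + 2·(0.4)·(0.2)·cov(L_1,L_2)
= 0.16·0.07 + 0.04·0.49 + 0.16·-0.18 = 0.002

0.002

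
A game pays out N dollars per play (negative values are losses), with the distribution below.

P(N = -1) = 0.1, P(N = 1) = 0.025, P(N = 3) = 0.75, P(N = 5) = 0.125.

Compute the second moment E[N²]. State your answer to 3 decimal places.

E[N²] = (-1)²(0.1) + (1)²(0.025) + (3)²(0.75) + (5)²(0.125) = 10

10.000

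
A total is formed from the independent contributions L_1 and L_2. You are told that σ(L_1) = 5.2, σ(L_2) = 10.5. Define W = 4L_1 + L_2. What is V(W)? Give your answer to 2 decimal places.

V(L_1) = 27.04, V(L_2) = 110.25
By independence, V(W) = (4)²V(L_1) + (1)²V(L_2)
= (4)²·27.04 + (1)²·110.25 = 542.89

542.89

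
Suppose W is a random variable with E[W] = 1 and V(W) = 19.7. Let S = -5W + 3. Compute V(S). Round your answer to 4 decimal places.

492.5000

V(-5W + 3) = (-5)²·V(W) = 25·19.7 = 492.5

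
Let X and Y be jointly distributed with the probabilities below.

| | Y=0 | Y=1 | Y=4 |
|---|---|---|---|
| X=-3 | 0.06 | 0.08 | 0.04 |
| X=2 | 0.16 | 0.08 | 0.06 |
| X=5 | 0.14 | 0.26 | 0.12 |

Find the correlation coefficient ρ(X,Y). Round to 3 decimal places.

E[X] = 2.66,  E[Y] = 1.3
E[XY] = 3.62
Cov(X,Y) = E[XY] − E[X]E[Y] = 3.62 − (2.66)(1.3) = 0.162
V(X) = 8.7444,  V(Y) = 2.25
ρ = 0.162 / √(8.7444·2.25) ≈ 0.037

0.037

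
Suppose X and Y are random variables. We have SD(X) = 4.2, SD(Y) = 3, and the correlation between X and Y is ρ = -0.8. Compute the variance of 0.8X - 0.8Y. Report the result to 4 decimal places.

Var(X) = (4.2)² = 17.64;  Var(Y) = (3)² = 9
Cov(X,Y) = ρ·SD(X)·SD(Y) = -0.8·4.2·3 = -10.08
Var(0.8X - 0.8Y) = (0.8)²·Var(X) + (-0.8)²·Var(Y) + 2·(0.8)·(-0.8)·Cov(X,Y)
= 0.64·17.64 + 0.64·9 + -1.28·-10.08 = 29.952

29.9520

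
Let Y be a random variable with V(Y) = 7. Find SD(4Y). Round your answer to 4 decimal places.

V(4Y) = (4)²·7 = 112
SD(4Y) = √112 ≈ 10.5830

10.5830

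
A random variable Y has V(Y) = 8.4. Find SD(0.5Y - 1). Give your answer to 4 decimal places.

V(0.5Y - 1) = (0.5)²·8.4 = 2.1
SD(0.5Y - 1) = √2.1 ≈ 1.4491

1.4491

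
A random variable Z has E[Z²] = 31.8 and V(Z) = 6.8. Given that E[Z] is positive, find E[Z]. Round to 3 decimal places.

5.000

(E[Z])² = E[Z²] − V(Z) = 31.8 − 6.8 = 25
E[Z] = √25 = 5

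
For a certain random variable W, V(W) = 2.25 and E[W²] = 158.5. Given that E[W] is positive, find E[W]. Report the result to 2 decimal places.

(E[W])² = E[W²] − V(W) = 158.5 − 2.25 = 156.25
E[W] = √156.25 = 12.5

12.50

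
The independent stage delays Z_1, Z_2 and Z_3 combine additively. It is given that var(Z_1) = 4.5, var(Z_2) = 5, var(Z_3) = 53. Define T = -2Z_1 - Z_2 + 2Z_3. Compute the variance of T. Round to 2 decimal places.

By independence, var(T) = (-2)²var(Z_1) + (-1)²var(Z_2) + (2)²var(Z_3)
= (-2)²·4.5 + (-1)²·5 + (2)²·53 = 235

235.00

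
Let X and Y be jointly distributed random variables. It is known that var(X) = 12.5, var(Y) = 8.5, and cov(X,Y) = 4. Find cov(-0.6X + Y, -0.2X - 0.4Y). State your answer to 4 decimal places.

cov(-0.6X + Y, -0.2X - 0.4Y) = (-0.6)(-0.2)var(X) + (1)(-0.4)var(Y) + [(-0.6)(-0.4) + (1)(-0.2)]cov(X,Y)
= 0.12·12.5 + -0.4·8.5 + 0.04·4 = -1.74

-1.7400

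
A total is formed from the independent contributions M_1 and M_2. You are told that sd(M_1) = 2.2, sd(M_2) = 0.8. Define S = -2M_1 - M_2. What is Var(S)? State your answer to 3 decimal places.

20.000

Var(M_1) = 4.84, Var(M_2) = 0.64
By independence, Var(S) = (-2)²Var(M_1) + (-1)²Var(M_2)
= (-2)²·4.84 + (-1)²·0.64 = 20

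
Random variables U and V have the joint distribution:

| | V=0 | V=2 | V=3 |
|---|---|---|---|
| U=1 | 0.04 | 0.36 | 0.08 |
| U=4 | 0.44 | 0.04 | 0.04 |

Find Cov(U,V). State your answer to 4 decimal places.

E[U] = 2.56,  E[V] = 1.16
E[UV] = 1.76
Cov(U,V) = E[UV] − E[U]E[V] = 1.76 − (2.56)(1.16) = -1.2096

-1.2096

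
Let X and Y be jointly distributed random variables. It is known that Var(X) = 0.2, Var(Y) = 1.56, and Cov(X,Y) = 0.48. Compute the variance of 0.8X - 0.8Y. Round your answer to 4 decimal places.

0.5120

Var(0.8X - 0.8Y) = (0.8)²·Var(X) + (-0.8)²·Var(Y) + 2·(0.8)·(-0.8)·Cov(X,Y)
= 0.64·0.2 + 0.64·1.56 + -1.28·0.48 = 0.512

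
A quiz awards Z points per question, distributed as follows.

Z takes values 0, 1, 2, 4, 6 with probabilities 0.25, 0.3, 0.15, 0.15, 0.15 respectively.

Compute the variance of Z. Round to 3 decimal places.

E[Z] = (0)(0.25) + (1)(0.3) + (2)(0.15) + (4)(0.15) + (6)(0.15) = 2.1
E[Z²] = (0)²(0.25) + (1)²(0.3) + (2)²(0.15) + (4)²(0.15) + (6)²(0.15) = 8.7
Var(Z) = E[Z²] − (E[Z])² = 8.7 − (2.1)² = 4.29

4.290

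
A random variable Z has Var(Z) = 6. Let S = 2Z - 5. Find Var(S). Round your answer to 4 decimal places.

24.0000

Var(2Z - 5) = (2)²·Var(Z) = 4·6 = 24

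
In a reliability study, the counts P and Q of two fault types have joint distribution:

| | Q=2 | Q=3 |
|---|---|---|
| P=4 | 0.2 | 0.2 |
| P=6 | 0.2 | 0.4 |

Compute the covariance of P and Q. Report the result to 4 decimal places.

0.0800

E[P] = 5.2,  E[Q] = 2.6
E[PQ] = 13.6
Cov(P,Q) = E[PQ] − E[P]E[Q] = 13.6 − (5.2)(2.6) = 0.08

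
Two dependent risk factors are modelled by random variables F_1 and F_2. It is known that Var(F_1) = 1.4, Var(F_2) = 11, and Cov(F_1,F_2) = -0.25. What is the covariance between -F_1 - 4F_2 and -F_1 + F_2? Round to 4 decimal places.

Cov(-F_1 - 4F_2, -F_1 + F_2) = (-1)(-1)Var(F_1) + (-4)(1)Var(F_2) + [(-1)(1) + (-4)(-1)]Cov(F_1,F_2)
= 1·1.4 + -4·11 + 3·-0.25 = -43.35

-43.3500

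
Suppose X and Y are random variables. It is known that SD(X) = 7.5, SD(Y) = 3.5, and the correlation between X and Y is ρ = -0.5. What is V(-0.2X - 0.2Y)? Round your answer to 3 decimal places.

V(X) = (7.5)² = 56.25;  V(Y) = (3.5)² = 12.25
cov(X,Y) = ρ·SD(X)·SD(Y) = -0.5·7.5·3.5 = -13.125
V(-0.2X - 0.2Y) = (-0.2)²·V(X) + (-0.2)²·V(Y) + 2·(-0.2)·(-0.2)·cov(X,Y)
= 0.04·56.25 + 0.04·12.25 + 0.08·-13.125 = 1.69

1.690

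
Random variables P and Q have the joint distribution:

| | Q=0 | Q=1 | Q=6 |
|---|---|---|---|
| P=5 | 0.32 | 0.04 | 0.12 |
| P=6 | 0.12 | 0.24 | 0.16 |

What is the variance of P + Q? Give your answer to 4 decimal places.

E[P] = 5.52,  E[Q] = 1.96,  E[PQ] = 11
Var(P) = 30.72 − (5.52)² = 0.2496;  Var(Q) = 10.36 − (1.96)² = 6.5184
Cov(P,Q) = 11 − (5.52)(1.96) = 0.1808
Var(P + Q) = (1)²·0.2496 + (1)²·6.5184 + 2·(1)·(1)·0.1808 = 7.1296

7.1296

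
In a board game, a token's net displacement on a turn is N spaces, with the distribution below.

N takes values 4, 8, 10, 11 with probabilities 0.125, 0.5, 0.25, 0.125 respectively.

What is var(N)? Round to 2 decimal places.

E[N] = (4)(0.125) + (8)(0.5) + (10)(0.25) + (11)(0.125) = 8.375
E[N²] = (4)²(0.125) + (8)²(0.5) + (10)²(0.25) + (11)²(0.125) = 74.125
var(N) = E[N²] − (E[N])² = 74.125 − (8.375)² = 3.984375

3.98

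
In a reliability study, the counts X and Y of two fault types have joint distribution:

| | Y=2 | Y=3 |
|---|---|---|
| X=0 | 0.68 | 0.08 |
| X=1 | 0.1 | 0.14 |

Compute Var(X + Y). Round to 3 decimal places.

E[X] = 0.24,  E[Y] = 2.22,  E[XY] = 0.62
Var(X) = 0.24 − (0.24)² = 0.1824;  Var(Y) = 5.1 − (2.22)² = 0.1716
cov(X,Y) = 0.62 − (0.24)(2.22) = 0.0872
Var(X + Y) = (1)²·0.1824 + (1)²·0.1716 + 2·(1)·(1)·0.0872 = 0.5284

0.528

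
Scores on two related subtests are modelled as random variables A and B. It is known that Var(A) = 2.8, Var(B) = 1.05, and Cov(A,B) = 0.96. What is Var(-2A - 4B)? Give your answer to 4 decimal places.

Var(-2A - 4B) = (-2)²·Var(A) + (-4)²·Var(B) + 2·(-2)·(-4)·Cov(A,B)
= 4·2.8 + 16·1.05 + 16·0.96 = 43.36

43.3600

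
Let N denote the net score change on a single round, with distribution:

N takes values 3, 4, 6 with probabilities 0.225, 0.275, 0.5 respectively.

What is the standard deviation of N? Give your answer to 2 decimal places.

1.27

E[N] = (3)(0.225) + (4)(0.275) + (6)(0.5) = 4.775
E[N²] = (3)²(0.225) + (4)²(0.275) + (6)²(0.5) = 24.425
V(N) = E[N²] − (E[N])² = 24.425 − (4.775)² = 1.624375
sd(N) = √1.624375 ≈ 1.27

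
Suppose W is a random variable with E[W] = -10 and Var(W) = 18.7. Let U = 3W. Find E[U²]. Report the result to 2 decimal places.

1068.30

E[3W] = 3·-10 = -30
Var(3W) = (3)²·18.7 = 168.3
E[U²] = Var(U) + (E[U])² = 168.3 + (-30)² = 1068.3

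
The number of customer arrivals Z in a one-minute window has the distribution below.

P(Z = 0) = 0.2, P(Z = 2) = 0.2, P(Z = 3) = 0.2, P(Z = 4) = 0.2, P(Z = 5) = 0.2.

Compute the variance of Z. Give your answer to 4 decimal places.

E[Z] = (0)(0.2) + (2)(0.2) + (3)(0.2) + (4)(0.2) + (5)(0.2) = 2.8
E[Z²] = (0)²(0.2) + (2)²(0.2) + (3)²(0.2) + (4)²(0.2) + (5)²(0.2) = 10.8
V(Z) = E[Z²] − (E[Z])² = 10.8 − (2.8)² = 2.96

2.9600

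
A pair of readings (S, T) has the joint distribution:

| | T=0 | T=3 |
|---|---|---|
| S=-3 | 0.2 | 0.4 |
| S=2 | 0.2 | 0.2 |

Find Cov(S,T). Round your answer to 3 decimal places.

E[S] = -1,  E[T] = 1.8
E[ST] = -2.4
Cov(S,T) = E[ST] − E[S]E[T] = -2.4 − (-1)(1.8) = -0.6

-0.600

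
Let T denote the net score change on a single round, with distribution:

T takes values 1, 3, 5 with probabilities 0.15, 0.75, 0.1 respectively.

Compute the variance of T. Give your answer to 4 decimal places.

0.9900

E[T] = (1)(0.15) + (3)(0.75) + (5)(0.1) = 2.9
E[T²] = (1)²(0.15) + (3)²(0.75) + (5)²(0.1) = 9.4
Var(T) = E[T²] − (E[T])² = 9.4 − (2.9)² = 0.99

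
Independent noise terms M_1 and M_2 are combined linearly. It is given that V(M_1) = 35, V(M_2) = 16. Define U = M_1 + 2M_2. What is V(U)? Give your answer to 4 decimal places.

By independence, V(U) = (1)²V(M_1) + (2)²V(M_2)
= (1)²·35 + (2)²·16 = 99

99.0000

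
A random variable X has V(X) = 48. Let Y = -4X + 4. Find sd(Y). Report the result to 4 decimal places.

V(-4X + 4) = (-4)²·48 = 768
sd(Y) = √768 ≈ 27.7128

27.7128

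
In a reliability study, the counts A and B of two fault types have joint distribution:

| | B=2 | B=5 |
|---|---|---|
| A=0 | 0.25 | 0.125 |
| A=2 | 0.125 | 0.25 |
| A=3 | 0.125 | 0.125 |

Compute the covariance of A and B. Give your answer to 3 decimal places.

E[A] = 1.5,  E[B] = 3.5
E[AB] = 5.625
cov(A,B) = E[AB] − E[A]E[B] = 5.625 − (1.5)(3.5) = 0.375

0.375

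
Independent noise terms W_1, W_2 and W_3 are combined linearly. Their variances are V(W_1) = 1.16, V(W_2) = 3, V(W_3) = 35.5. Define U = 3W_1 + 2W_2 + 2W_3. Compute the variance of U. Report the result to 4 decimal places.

By independence, V(U) = (3)²V(W_1) + (2)²V(W_2) + (2)²V(W_3)
= (3)²·1.16 + (2)²·3 + (2)²·35.5 = 164.44

164.4400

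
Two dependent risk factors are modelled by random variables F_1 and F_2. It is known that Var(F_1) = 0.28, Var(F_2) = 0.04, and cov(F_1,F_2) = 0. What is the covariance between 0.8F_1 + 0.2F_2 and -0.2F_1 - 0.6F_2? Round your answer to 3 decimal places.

-0.050

cov(0.8F_1 + 0.2F_2, -0.2F_1 - 0.6F_2) = (0.8)(-0.2)Var(F_1) + (0.2)(-0.6)Var(F_2) + [(0.8)(-0.6) + (0.2)(-0.2)]cov(F_1,F_2)
= -0.16·0.28 + -0.12·0.04 + -0.52·0 = -0.0496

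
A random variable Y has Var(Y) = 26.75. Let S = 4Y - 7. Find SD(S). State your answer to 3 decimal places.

20.688

Var(4Y - 7) = (4)²·26.75 = 428
SD(S) = √428 ≈ 20.688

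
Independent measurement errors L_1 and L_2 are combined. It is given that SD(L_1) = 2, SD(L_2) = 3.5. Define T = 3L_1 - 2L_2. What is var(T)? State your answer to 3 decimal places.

85.000

var(L_1) = 4, var(L_2) = 12.25
By independence, var(T) = (3)²var(L_1) + (-2)²var(L_2)
= (3)²·4 + (-2)²·12.25 = 85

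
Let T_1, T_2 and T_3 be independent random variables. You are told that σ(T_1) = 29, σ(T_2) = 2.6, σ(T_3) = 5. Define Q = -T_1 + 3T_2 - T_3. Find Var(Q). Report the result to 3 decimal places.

926.840

Var(T_1) = 841, Var(T_2) = 6.76, Var(T_3) = 25
By independence, Var(Q) = (-1)²Var(T_1) + (3)²Var(T_2) + (-1)²Var(T_3)
= (-1)²·841 + (3)²·6.76 + (-1)²·25 = 926.84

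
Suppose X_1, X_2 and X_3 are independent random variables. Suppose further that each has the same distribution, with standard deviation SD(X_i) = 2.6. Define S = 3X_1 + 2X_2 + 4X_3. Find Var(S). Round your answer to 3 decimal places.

196.040

Var(X_i) = (2.6)² = 6.76
By independence, Var(S) = (3)²Var(X_1) + (2)²Var(X_2) + (4)²Var(X_3)
= (3)²·6.76 + (2)²·6.76 + (4)²·6.76 = 196.04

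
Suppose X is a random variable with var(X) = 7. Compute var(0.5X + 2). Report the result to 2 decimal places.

1.75

var(0.5X + 2) = (0.5)²·var(X) = 0.25·7 = 1.75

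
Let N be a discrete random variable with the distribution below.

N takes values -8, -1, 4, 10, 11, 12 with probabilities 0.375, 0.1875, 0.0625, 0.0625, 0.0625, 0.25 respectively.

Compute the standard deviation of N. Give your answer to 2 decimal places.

8.55

E[N] = (-8)(0.375) + (-1)(0.1875) + (4)(0.0625) + (10)(0.0625) + (11)(0.0625) + (12)(0.25) = 1.375
E[N²] = (-8)²(0.375) + (-1)²(0.1875) + (4)²(0.0625) + (10)²(0.0625) + (11)²(0.0625) + (12)²(0.25) = 75
var(N) = E[N²] − (E[N])² = 75 − (1.375)² = 73.109375
SD(N) = √73.109375 ≈ 8.55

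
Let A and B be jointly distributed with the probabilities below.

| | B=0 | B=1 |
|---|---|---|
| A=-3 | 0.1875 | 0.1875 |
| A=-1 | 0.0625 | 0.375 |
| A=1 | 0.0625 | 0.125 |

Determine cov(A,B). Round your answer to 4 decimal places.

0.1328

E[A] = -1.375,  E[B] = 0.6875
E[AB] = -0.8125
cov(A,B) = E[AB] − E[A]E[B] = -0.8125 − (-1.375)(0.6875) = 0.1328125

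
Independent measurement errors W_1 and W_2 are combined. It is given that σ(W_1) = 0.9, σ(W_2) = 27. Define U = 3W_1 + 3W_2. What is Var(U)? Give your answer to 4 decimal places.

6568.2900

Var(W_1) = 0.81, Var(W_2) = 729
By independence, Var(U) = (3)²Var(W_1) + (3)²Var(W_2)
= (3)²·0.81 + (3)²·729 = 6568.29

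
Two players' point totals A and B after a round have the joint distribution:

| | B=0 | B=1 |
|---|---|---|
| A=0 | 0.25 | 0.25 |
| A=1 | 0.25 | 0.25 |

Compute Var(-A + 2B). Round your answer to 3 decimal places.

E[A] = 0.5,  E[B] = 0.5,  E[AB] = 0.25
Var(A) = 0.5 − (0.5)² = 0.25;  Var(B) = 0.5 − (0.5)² = 0.25
cov(A,B) = 0.25 − (0.5)(0.5) = 0
Var(-A + 2B) = (-1)²·0.25 + (2)²·0.25 + 2·(-1)·(2)·0 = 1.25

1.250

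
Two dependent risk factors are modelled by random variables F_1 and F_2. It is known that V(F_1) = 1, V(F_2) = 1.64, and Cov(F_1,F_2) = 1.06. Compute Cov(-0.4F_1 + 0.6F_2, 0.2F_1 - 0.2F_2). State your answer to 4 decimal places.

-0.0648

Cov(-0.4F_1 + 0.6F_2, 0.2F_1 - 0.2F_2) = (-0.4)(0.2)V(F_1) + (0.6)(-0.2)V(F_2) + [(-0.4)(-0.2) + (0.6)(0.2)]Cov(F_1,F_2)
= -0.08·1 + -0.12·1.64 + 0.2·1.06 = -0.0648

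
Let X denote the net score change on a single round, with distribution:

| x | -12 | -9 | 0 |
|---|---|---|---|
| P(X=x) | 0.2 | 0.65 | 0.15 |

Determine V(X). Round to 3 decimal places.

E[X] = (-12)(0.2) + (-9)(0.65) + (0)(0.15) = -8.25
E[X²] = (-12)²(0.2) + (-9)²(0.65) + (0)²(0.15) = 81.45
V(X) = E[X²] − (E[X])² = 81.45 − (-8.25)² = 13.3875

13.388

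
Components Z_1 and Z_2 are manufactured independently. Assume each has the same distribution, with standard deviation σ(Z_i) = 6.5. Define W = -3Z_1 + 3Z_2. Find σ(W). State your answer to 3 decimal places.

27.577

Var(Z_i) = (6.5)² = 42.25
By independence, Var(W) = (-3)²Var(Z_1) + (3)²Var(Z_2)
= (-3)²·42.25 + (3)²·42.25 = 760.5
σ(W) = √760.5 ≈ 27.577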